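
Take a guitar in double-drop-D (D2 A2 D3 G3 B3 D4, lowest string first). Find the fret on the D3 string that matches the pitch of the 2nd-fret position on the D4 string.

Fret 2 on D4 is MIDI 62 + 2 = 64 (E4). On the D3 string (open MIDI 50), that pitch is 64 − 50 = fret 14.

14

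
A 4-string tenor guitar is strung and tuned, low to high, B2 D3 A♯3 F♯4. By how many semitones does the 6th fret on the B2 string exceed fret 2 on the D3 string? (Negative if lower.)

1 semitone

B2 at fret 6 → F3 (MIDI 53); D3 at fret 2 → E3 (MIDI 52).
53 − 52 = 1, so the two pitches are 1 semitone apart.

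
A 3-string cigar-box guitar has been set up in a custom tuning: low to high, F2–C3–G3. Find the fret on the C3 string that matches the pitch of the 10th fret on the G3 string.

17

Fret 10 on G3 is MIDI 55 + 10 = 65 (F4). On the C3 string (open MIDI 48), that pitch is 65 − 48 = fret 17.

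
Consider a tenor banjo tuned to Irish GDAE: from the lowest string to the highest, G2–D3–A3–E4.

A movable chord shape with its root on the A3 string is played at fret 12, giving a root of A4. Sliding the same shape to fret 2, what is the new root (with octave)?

B3

Moving from fret 12 to fret 2 shifts the root by -10 semitones.
A4 down 10 semitones is B3.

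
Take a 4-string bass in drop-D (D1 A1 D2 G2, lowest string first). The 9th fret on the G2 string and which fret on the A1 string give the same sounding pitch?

19

Fret 9 on G2 is MIDI 43 + 9 = 52 (E3). On the A1 string (open MIDI 33), that pitch is 52 − 33 = fret 19.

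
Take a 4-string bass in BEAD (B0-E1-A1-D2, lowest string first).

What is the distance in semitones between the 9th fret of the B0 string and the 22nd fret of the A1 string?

B0 at fret 9 → G♯1 (MIDI 32); A1 at fret 22 → G3 (MIDI 55).
32 − 55 = -23, so the two pitches are 23 semitones apart, with G3 the higher.

23 semitones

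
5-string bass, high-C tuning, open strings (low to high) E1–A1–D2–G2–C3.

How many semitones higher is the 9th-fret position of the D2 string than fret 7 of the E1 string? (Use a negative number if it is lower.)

12 semitones

D2 at fret 9 → B2 (MIDI 47); E1 at fret 7 → B1 (MIDI 35).
47 − 35 = 12, so the two pitches are 12 semitones apart.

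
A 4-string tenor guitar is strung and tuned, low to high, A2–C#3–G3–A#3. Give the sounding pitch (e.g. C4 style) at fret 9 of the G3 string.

E4

Each fret is one semitone, so G3 + 9 = E4.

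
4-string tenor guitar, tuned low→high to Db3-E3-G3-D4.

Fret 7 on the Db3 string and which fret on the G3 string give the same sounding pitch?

1

Db3 at fret 7 is Db3 + 7 semitones = Ab3.
The open G3 string is 6 semitones above the open Db3, so the same pitch on the G3 string lies at fret 7 − 6 = 1.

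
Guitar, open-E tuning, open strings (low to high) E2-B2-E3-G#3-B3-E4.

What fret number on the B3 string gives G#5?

21

G#5 is 21 semitones above the open B3 (B–C–C#–D–…–F#–G–G#), so it sits at fret 21.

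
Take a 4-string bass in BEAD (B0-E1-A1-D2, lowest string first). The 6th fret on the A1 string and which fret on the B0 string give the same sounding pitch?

16

A1 at fret 6 is A1 + 6 semitones = D#2.
The open B0 string is 10 semitones below the open A1, so the same pitch on the B0 string lies at fret 6 + 10 = 16.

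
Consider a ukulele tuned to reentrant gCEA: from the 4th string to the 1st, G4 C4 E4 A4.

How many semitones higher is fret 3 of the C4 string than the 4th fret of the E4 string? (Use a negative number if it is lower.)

C4 at fret 3 → D#4 (MIDI 63); E4 at fret 4 → G#4 (MIDI 68).
63 − 68 = -5, so the two pitches are 5 semitones apart.

-5 semitones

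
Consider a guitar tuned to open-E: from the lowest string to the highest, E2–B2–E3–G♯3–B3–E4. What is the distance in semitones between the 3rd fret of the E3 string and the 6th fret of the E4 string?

15 semitones

E3 at fret 3 → G3 (MIDI 55); E4 at fret 6 → A♯4 (MIDI 70).
55 − 70 = -15, so the two pitches are 15 semitones apart, with A♯4 the higher.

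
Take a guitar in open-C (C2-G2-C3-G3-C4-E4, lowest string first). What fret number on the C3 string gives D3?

D3 is 2 semitones above the open C3 (C–C#–D), so it sits at fret 2.

2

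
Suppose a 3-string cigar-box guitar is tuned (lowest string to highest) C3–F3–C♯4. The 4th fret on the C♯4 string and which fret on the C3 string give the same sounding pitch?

17

C♯4 at fret 4 is C♯4 + 4 semitones = F4.
The open C3 string is 13 semitones below the open C♯4, so the same pitch on the C3 string lies at fret 4 + 13 = 17.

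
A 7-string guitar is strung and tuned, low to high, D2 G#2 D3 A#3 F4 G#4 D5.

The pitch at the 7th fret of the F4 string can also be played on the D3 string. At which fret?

22

F4 at fret 7 is F4 + 7 semitones = C5.
The open D3 string is 15 semitones below the open F4, so the same pitch on the D3 string lies at fret 7 + 15 = 22.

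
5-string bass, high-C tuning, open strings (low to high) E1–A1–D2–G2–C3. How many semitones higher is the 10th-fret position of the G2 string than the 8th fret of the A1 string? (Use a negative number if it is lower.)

12 semitones

G2 at fret 10 → F3 (MIDI 53); A1 at fret 8 → F2 (MIDI 41).
53 − 41 = 12, so the two pitches are 12 semitones apart.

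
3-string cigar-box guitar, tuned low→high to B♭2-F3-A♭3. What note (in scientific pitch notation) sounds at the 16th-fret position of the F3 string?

A4

F3 is MIDI 53. Adding 16 gives 69, which is A4.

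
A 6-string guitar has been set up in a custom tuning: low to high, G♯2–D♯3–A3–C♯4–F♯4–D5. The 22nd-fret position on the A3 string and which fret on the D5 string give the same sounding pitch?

A3 at fret 22 is A3 + 22 semitones = G5.
The open D5 string is 17 semitones above the open A3, so the same pitch on the D5 string lies at fret 22 − 17 = 5.

5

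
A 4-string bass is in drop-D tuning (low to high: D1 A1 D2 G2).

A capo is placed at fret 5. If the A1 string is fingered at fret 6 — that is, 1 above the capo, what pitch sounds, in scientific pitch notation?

D#2

The capo raises the open A1 by 5 semitones to D2; fretting 1 more gives A1 + 5 + 1 = A1 + 6 semitones = D#2.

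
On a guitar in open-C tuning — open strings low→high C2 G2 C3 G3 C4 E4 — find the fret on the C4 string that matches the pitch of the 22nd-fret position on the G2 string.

G2 at fret 22 is G2 + 22 semitones = F4.
The open C4 string is 17 semitones above the open G2, so the same pitch on the C4 string lies at fret 22 − 17 = 5.

5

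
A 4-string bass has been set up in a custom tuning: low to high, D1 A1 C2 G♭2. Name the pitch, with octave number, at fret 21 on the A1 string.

A1 is MIDI 33. Adding 21 gives 54, which is G♭3.
(Equivalently spelled F♯3.)

G♭3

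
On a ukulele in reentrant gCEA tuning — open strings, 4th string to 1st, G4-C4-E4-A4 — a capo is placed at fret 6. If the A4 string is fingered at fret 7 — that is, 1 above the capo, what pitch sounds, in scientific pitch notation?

E5

The capo raises the open A4 by 6 semitones to D#5; fretting 1 more gives A4 + 6 + 1 = A4 + 7 semitones = E5.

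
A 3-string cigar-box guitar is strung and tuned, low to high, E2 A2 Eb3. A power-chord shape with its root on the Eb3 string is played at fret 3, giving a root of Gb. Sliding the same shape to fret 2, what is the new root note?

Moving from fret 3 to fret 2 shifts the root by -1 semitone.
Gb down 1 semitone is F.

F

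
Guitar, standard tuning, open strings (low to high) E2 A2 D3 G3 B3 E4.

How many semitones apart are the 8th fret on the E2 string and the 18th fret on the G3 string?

E2 at fret 8 → C3 (MIDI 48); G3 at fret 18 → C#5 (MIDI 73).
48 − 73 = -25, so the two pitches are 25 semitones apart, with C#5 the higher.

25 semitones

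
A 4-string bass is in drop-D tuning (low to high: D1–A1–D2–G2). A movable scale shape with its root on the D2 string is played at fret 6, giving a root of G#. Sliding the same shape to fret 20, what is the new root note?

A#

Moving from fret 6 to fret 20 shifts the root by 14 semitones.
G# up 14 semitones is A#.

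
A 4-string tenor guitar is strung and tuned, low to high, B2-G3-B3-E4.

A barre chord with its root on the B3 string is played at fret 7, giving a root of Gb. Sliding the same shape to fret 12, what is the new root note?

Moving from fret 7 to fret 12 shifts the root by 5 semitones.
Gb up 5 semitones is B.

B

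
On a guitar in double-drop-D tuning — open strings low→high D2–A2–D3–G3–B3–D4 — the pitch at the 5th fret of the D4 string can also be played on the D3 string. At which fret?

17

Fret 5 on D4 is MIDI 62 + 5 = 67 (G4). On the D3 string (open MIDI 50), that pitch is 67 − 50 = fret 17.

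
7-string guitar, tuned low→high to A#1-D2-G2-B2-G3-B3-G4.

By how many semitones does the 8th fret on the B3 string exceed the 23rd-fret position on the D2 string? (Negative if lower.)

B3 at fret 8 → G4 (MIDI 67); D2 at fret 23 → C#4 (MIDI 61).
67 − 61 = 6, so the two pitches are 6 semitones apart.

6 semitones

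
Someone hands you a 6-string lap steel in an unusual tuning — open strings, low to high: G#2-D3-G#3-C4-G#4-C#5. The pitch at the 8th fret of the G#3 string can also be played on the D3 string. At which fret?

Fret 8 on G#3 is MIDI 56 + 8 = 64 (E4). On the D3 string (open MIDI 50), that pitch is 64 − 50 = fret 14.

14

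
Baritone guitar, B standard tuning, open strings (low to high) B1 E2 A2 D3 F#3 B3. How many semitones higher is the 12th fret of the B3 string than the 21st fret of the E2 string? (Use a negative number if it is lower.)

B3 at fret 12 → B4 (MIDI 71); E2 at fret 21 → C#4 (MIDI 61).
71 − 61 = 10, so the two pitches are 10 semitones apart.

10 semitones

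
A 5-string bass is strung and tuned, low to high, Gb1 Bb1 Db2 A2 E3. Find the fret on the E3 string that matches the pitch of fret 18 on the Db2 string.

Fret 18 on Db2 is MIDI 37 + 18 = 55 (G3). On the E3 string (open MIDI 52), that pitch is 55 − 52 = fret 3.

3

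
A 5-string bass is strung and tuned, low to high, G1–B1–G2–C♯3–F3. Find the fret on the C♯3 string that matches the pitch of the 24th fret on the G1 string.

Fret 24 on G1 is MIDI 31 + 24 = 55 (G3). On the C♯3 string (open MIDI 49), that pitch is 55 − 49 = fret 6.

6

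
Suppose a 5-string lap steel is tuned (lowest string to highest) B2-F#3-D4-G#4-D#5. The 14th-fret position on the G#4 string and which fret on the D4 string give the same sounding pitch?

G#4 at fret 14 is G#4 + 14 semitones = A#5.
The open D4 string is 6 semitones below the open G#4, so the same pitch on the D4 string lies at fret 14 + 6 = 20.

20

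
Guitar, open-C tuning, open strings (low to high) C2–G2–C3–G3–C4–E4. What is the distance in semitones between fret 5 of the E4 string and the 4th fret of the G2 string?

22 semitones

E4 at fret 5 → A4 (MIDI 69); G2 at fret 4 → B2 (MIDI 47).
69 − 47 = 22, so the two pitches are 22 semitones apart, with A4 the higher.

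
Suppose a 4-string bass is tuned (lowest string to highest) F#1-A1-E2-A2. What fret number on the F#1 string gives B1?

5

B1 is 5 semitones above the open F#1 (F#–G–G#–A–A#–B), so it sits at fret 5.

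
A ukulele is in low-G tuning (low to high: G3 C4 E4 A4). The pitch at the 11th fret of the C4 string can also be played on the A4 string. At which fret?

C4 at fret 11 is C4 + 11 semitones = B4.
The open A4 string is 9 semitones above the open C4, so the same pitch on the A4 string lies at fret 11 − 9 = 2.

2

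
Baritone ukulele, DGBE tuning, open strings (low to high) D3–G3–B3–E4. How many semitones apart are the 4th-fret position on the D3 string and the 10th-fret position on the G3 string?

11 semitones

D3 at fret 4 → F#3 (MIDI 54); G3 at fret 10 → F4 (MIDI 65).
54 − 65 = -11, so the two pitches are 11 semitones apart, with F4 the higher.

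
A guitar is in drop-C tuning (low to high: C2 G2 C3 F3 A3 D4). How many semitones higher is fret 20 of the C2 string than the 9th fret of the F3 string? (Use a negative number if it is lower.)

-6 semitones

C2 at fret 20 → G♯3 (MIDI 56); F3 at fret 9 → D4 (MIDI 62).
56 − 62 = -6, so the two pitches are 6 semitones apart.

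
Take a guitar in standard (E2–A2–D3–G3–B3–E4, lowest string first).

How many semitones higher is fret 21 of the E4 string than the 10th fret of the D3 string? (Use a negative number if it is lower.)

E4 at fret 21 → C#6 (MIDI 85); D3 at fret 10 → C4 (MIDI 60).
85 − 60 = 25, so the two pitches are 25 semitones apart.

25 semitones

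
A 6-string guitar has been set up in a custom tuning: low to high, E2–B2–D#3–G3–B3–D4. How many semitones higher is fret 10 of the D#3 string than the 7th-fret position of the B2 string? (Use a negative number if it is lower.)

D#3 at fret 10 → C#4 (MIDI 61); B2 at fret 7 → F#3 (MIDI 54).
61 − 54 = 7, so the two pitches are 7 semitones apart.

7 semitones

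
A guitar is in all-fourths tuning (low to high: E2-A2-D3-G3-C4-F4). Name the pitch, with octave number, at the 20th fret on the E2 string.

E2 is MIDI 40. Adding 20 gives 60, which is C4.

C4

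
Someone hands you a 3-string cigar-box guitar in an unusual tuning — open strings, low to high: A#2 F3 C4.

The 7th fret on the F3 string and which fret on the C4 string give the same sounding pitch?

Fret 7 on F3 is MIDI 53 + 7 = 60 (C4). On the C4 string (open MIDI 60), that pitch is 60 − 60 = fret 0.

0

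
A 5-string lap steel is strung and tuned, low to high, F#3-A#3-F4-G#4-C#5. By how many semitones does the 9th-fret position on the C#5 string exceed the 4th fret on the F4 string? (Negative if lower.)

13 semitones

C#5 at fret 9 → A#5 (MIDI 82); F4 at fret 4 → A4 (MIDI 69).
82 − 69 = 13, so the two pitches are 13 semitones apart.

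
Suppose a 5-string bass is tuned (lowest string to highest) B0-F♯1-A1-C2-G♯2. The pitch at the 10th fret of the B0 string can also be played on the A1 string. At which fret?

0

Fret 10 on B0 is MIDI 23 + 10 = 33 (A1). On the A1 string (open MIDI 33), that pitch is 33 − 33 = fret 0.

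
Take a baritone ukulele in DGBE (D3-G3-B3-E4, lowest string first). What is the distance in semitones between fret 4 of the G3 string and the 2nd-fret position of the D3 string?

G3 at fret 4 → B3 (MIDI 59); D3 at fret 2 → E3 (MIDI 52).
59 − 52 = 7, so the two pitches are 7 semitones apart, with B3 the higher.

7 semitones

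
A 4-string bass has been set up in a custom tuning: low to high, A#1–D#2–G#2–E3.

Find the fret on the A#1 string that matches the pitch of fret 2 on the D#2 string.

Fret 2 on D#2 is MIDI 39 + 2 = 41 (F2). On the A#1 string (open MIDI 34), that pitch is 41 − 34 = fret 7.

7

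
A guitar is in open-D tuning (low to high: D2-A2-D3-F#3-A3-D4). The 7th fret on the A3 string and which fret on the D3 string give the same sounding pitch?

Fret 7 on A3 is MIDI 57 + 7 = 64 (E4). On the D3 string (open MIDI 50), that pitch is 64 − 50 = fret 14.

14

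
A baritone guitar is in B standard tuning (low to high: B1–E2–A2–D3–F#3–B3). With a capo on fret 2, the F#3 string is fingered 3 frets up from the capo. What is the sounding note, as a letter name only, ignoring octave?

B

The capo raises the open F#3 by 2 semitones to G#3; fretting 3 more gives F#3 + 2 + 3 = F#3 + 5 semitones, landing on B.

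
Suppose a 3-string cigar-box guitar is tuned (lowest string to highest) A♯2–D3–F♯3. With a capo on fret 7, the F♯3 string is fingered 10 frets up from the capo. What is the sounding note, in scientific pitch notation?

B4

The capo raises the open F♯3 by 7 semitones to C♯4; fretting 10 more gives F♯3 + 7 + 10 = F♯3 + 17 semitones = B4.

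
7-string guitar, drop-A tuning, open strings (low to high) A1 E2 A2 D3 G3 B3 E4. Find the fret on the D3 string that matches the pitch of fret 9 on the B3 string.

18

B3 at fret 9 is B3 + 9 semitones = G♯4.
The open D3 string is 9 semitones below the open B3, so the same pitch on the D3 string lies at fret 9 + 9 = 18.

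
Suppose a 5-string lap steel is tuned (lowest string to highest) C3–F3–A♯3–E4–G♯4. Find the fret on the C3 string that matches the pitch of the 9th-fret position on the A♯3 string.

19

A♯3 at fret 9 is A♯3 + 9 semitones = G4.
The open C3 string is 10 semitones below the open A♯3, so the same pitch on the C3 string lies at fret 9 + 10 = 19.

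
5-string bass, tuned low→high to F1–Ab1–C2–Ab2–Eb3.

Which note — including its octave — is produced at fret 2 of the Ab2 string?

Bb2

The open Ab2 string plus 2 semitones: Ab–A–Bb.
No B→C boundary is crossed, so the octave stays at 2.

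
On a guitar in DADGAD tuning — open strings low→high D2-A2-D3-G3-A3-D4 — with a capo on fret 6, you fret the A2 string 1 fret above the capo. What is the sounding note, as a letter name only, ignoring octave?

E

The capo raises the open A2 by 6 semitones to D#3; fretting 1 more gives A2 + 6 + 1 = A2 + 7 semitones, landing on E.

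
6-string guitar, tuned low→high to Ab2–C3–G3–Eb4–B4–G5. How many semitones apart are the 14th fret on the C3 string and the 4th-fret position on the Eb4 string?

5 semitones

C3 at fret 14 → D4 (MIDI 62); Eb4 at fret 4 → G4 (MIDI 67).
62 − 67 = -5, so the two pitches are 5 semitones apart, with G4 the higher.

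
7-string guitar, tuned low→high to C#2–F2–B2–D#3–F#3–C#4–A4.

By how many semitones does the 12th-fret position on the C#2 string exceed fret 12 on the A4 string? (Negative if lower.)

-32 semitones

C#2 at fret 12 → C#3 (MIDI 49); A4 at fret 12 → A5 (MIDI 81).
49 − 81 = -32, so the two pitches are 32 semitones apart.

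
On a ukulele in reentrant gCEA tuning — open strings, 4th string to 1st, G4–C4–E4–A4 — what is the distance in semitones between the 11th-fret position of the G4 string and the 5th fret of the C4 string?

13 semitones

G4 at fret 11 → F♯5 (MIDI 78); C4 at fret 5 → F4 (MIDI 65).
78 − 65 = 13, so the two pitches are 13 semitones apart, with F♯5 the higher.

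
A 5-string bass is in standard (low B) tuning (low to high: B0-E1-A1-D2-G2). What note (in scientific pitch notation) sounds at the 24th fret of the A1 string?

A3

A1 is MIDI 33. Adding 24 gives 57, which is A3.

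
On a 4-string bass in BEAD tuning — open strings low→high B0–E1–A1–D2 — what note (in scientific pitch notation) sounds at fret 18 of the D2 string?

Each fret is one semitone, so D2 + 18 = G#3.

G#3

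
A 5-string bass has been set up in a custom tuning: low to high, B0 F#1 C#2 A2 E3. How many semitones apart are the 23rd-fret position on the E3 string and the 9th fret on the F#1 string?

E3 at fret 23 → D#5 (MIDI 75); F#1 at fret 9 → D#2 (MIDI 39).
75 − 39 = 36, so the two pitches are 36 semitones apart, with D#5 the higher.

36 semitones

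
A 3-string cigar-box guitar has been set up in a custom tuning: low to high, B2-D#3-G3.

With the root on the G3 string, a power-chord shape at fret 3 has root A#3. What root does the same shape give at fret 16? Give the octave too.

Moving from fret 3 to fret 16 shifts the root by 13 semitones.
A#3 up 13 semitones is B4.

B4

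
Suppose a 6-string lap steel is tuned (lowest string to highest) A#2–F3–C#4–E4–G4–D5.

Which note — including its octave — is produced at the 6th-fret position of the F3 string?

The open F3 string plus 6 semitones: F–F#–G–G#–A–A#–B.
No B→C boundary is crossed, so the octave stays at 3.

B3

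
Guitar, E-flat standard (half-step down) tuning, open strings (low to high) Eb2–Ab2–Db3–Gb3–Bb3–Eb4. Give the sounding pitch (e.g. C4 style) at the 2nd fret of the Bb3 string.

C4

Bb3 is MIDI 58. Adding 2 gives 60, which is C4.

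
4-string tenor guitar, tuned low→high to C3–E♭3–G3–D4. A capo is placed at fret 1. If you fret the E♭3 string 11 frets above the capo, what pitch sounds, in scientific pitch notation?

E♭4

The capo raises the open E♭3 by 1 semitone to E3; fretting 11 more gives E♭3 + 1 + 11 = E♭3 + 12 semitones = E♭4.
(Also written D♯.)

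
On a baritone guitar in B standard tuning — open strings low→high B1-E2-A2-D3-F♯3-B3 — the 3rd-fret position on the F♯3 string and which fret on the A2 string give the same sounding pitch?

F♯3 at fret 3 is F♯3 + 3 semitones = A3.
The open A2 string is 9 semitones below the open F♯3, so the same pitch on the A2 string lies at fret 3 + 9 = 12.

12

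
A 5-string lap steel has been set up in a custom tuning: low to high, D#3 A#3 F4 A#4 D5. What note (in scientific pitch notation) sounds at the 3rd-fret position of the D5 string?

Each fret is one semitone, so D5 + 3 = F5.

F5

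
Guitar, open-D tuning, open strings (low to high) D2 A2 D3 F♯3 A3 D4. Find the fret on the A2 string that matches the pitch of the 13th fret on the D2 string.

D2 at fret 13 is D2 + 13 semitones = D♯3.
The open A2 string is 7 semitones above the open D2, so the same pitch on the A2 string lies at fret 13 − 7 = 6.

6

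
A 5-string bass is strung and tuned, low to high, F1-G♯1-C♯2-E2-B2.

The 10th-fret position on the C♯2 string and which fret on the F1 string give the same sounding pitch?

C♯2 at fret 10 is C♯2 + 10 semitones = B2.
The open F1 string is 8 semitones below the open C♯2, so the same pitch on the F1 string lies at fret 10 + 8 = 18.

18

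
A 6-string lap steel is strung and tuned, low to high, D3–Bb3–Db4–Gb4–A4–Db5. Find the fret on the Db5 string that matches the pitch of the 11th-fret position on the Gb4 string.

Gb4 at fret 11 is Gb4 + 11 semitones = F5.
The open Db5 string is 7 semitones above the open Gb4, so the same pitch on the Db5 string lies at fret 11 − 7 = 4.

4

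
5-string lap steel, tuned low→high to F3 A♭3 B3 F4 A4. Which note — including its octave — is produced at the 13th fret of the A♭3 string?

A4

Each fret is one semitone, so A♭3 + 13 = A4.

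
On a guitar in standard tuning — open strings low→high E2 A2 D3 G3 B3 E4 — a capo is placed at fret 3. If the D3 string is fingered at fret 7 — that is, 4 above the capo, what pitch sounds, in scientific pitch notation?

A3

The capo raises the open D3 by 3 semitones to F3; fretting 4 more gives D3 + 3 + 4 = D3 + 7 semitones = A3.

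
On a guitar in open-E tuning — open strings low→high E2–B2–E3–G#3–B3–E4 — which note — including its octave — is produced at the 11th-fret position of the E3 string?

Each fret is one semitone, so E3 + 11 = D#4.
(Equivalently spelled Eb4.)

D#4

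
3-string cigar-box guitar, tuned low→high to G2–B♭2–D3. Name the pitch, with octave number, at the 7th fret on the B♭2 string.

F3

B♭2 is MIDI 46. Adding 7 gives 53, which is F3.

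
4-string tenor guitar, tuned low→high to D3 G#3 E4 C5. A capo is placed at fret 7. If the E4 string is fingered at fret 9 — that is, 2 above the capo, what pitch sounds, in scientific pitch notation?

The capo raises the open E4 by 7 semitones to B4; fretting 2 more gives E4 + 7 + 2 = E4 + 9 semitones = C#5.

C#5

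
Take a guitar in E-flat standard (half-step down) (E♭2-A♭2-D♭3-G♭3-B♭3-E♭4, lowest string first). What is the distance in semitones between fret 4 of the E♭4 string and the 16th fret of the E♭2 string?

12 semitones

E♭4 at fret 4 → G4 (MIDI 67); E♭2 at fret 16 → G3 (MIDI 55).
67 − 55 = 12, so the two pitches are 12 semitones apart, with G4 the higher.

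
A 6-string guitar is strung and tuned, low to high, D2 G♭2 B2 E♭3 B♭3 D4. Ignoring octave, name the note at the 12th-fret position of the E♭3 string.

E♭

Each fret is one semitone, so E♭3 + 12 = E♭.
(Equivalently spelled D♯.)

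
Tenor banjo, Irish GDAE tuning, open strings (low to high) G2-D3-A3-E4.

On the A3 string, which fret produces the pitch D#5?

D#5 is 18 semitones above the open A3 (A–A#–B–C–…–C#–D–D#), so it sits at fret 18.

18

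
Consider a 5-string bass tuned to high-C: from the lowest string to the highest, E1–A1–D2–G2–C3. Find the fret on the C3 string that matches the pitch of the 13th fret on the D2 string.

D2 at fret 13 is D2 + 13 semitones = D#3.
The open C3 string is 10 semitones above the open D2, so the same pitch on the C3 string lies at fret 13 − 10 = 3.

3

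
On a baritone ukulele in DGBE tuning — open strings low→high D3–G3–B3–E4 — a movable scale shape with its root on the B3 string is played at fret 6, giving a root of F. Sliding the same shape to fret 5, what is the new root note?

E

Moving from fret 6 to fret 5 shifts the root by -1 semitone.
F down 1 semitone is E.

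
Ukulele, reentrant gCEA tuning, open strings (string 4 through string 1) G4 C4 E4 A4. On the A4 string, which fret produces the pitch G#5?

11

G#5 is 11 semitones above the open A4 (A–A#–B–C–…–F#–G–G#), so it sits at fret 11.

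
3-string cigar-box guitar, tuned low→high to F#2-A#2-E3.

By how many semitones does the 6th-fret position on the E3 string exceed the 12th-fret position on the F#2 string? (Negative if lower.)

E3 at fret 6 → A#3 (MIDI 58); F#2 at fret 12 → F#3 (MIDI 54).
58 − 54 = 4, so the two pitches are 4 semitones apart.

4 semitones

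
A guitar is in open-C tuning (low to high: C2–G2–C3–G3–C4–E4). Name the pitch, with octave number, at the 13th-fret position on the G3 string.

G3 is MIDI 55. Adding 13 gives 68, which is G♯4.
(Equivalently spelled A♭4.)

G♯4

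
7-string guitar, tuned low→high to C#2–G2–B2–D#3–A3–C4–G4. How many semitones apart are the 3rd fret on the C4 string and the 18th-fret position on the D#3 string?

6 semitones

C4 at fret 3 → D#4 (MIDI 63); D#3 at fret 18 → A4 (MIDI 69).
63 − 69 = -6, so the two pitches are 6 semitones apart, with A4 the higher.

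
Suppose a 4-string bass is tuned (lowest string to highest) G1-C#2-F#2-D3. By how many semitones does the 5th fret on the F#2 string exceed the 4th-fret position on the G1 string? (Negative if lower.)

F#2 at fret 5 → B2 (MIDI 47); G1 at fret 4 → B1 (MIDI 35).
47 − 35 = 12, so the two pitches are 12 semitones apart.

12 semitones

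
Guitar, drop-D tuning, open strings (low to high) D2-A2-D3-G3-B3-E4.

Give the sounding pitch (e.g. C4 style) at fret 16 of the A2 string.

C♯4

A2 is MIDI 45. Adding 16 gives 61, which is C♯4.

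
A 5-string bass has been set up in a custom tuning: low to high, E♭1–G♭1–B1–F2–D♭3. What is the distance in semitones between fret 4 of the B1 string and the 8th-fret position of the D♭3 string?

B1 at fret 4 → E♭2 (MIDI 39); D♭3 at fret 8 → A3 (MIDI 57).
39 − 57 = -18, so the two pitches are 18 semitones apart, with A3 the higher.

18 semitones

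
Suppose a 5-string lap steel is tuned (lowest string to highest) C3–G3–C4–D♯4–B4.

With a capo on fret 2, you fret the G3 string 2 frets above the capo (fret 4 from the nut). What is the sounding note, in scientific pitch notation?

The capo raises the open G3 by 2 semitones to A3; fretting 2 more gives G3 + 2 + 2 = G3 + 4 semitones = B3.

B3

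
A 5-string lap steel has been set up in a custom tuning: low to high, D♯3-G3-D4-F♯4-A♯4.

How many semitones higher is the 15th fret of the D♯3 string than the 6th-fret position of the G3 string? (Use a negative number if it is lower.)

5 semitones

D♯3 at fret 15 → F♯4 (MIDI 66); G3 at fret 6 → C♯4 (MIDI 61).
66 − 61 = 5, so the two pitches are 5 semitones apart.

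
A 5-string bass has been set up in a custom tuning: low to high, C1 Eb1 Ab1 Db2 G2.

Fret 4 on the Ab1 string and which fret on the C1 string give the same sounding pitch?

12

Fret 4 on Ab1 is MIDI 32 + 4 = 36 (C2). On the C1 string (open MIDI 24), that pitch is 36 − 24 = fret 12.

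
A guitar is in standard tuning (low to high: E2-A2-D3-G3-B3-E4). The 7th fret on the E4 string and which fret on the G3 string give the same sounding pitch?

16

E4 at fret 7 is E4 + 7 semitones = B4.
The open G3 string is 9 semitones below the open E4, so the same pitch on the G3 string lies at fret 7 + 9 = 16.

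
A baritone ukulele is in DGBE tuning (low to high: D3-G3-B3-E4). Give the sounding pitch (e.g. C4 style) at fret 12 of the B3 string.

B3 is MIDI 59. Adding 12 gives 71, which is B4.

B4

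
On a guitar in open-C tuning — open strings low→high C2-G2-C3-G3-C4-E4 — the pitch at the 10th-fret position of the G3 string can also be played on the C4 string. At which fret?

5

G3 at fret 10 is G3 + 10 semitones = F4.
The open C4 string is 5 semitones above the open G3, so the same pitch on the C4 string lies at fret 10 − 5 = 5.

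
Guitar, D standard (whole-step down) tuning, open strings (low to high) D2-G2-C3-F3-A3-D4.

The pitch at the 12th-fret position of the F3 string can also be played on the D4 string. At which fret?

3

Fret 12 on F3 is MIDI 53 + 12 = 65 (F4). On the D4 string (open MIDI 62), that pitch is 65 − 62 = fret 3.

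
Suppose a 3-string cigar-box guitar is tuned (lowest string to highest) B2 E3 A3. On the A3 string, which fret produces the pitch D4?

5

D4 is 5 semitones above the open A3 (A–Bb–B–C–Db–D), so it sits at fret 5.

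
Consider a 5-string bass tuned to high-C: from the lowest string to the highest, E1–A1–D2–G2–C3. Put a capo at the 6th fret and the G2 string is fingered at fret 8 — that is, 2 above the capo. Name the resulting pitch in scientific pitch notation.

D#3

The capo raises the open G2 by 6 semitones to C#3; fretting 2 more gives G2 + 6 + 2 = G2 + 8 semitones = D#3.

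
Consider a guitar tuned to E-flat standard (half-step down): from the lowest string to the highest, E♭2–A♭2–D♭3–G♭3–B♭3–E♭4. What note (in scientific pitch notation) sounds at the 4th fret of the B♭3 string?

D4

B♭3 is MIDI 58. Adding 4 gives 62, which is D4.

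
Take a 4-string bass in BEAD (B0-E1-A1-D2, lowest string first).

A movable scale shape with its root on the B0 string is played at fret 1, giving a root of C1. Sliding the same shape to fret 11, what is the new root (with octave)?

A♯1

Moving from fret 1 to fret 11 shifts the root by 10 semitones.
C1 up 10 semitones is A♯1.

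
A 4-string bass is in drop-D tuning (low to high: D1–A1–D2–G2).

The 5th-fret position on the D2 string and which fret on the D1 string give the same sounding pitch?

17

Fret 5 on D2 is MIDI 38 + 5 = 43 (G2). On the D1 string (open MIDI 26), that pitch is 43 − 26 = fret 17.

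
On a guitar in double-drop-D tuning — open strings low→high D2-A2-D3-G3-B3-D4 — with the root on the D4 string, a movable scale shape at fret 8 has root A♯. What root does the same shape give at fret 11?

Moving from fret 8 to fret 11 shifts the root by 3 semitones.
A♯ up 3 semitones is C♯.

C♯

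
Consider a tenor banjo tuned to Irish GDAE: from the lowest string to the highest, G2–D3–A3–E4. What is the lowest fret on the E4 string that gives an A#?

From E4, count semitones up the chromatic scale until reaching A#: E–F–F#–G–G#–A–A# — 6 steps.

6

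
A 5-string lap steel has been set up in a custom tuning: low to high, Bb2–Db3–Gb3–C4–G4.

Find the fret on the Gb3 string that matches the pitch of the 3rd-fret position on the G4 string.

G4 at fret 3 is G4 + 3 semitones = Bb4.
The open Gb3 string is 13 semitones below the open G4, so the same pitch on the Gb3 string lies at fret 3 + 13 = 16.

16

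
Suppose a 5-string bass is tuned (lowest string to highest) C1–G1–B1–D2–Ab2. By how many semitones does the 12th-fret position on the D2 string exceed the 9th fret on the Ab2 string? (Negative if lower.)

-3 semitones

D2 at fret 12 → D3 (MIDI 50); Ab2 at fret 9 → F3 (MIDI 53).
50 − 53 = -3, so the two pitches are 3 semitones apart.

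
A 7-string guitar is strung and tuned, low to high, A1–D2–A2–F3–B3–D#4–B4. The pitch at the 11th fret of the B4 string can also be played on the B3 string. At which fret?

23

Fret 11 on B4 is MIDI 71 + 11 = 82 (A#5). On the B3 string (open MIDI 59), that pitch is 82 − 59 = fret 23.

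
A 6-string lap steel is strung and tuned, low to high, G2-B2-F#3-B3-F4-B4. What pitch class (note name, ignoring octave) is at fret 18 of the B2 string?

F

B2 is MIDI 47. Adding 18 gives 65; 65 mod 12 = 5, i.e. F.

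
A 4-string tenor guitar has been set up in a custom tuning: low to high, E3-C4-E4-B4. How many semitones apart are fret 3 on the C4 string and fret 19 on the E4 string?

C4 at fret 3 → D#4 (MIDI 63); E4 at fret 19 → B5 (MIDI 83).
63 − 83 = -20, so the two pitches are 20 semitones apart, with B5 the higher.

20 semitones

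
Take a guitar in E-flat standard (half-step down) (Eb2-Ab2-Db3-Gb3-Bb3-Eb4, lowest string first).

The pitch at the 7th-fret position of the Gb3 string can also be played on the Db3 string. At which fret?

Gb3 at fret 7 is Gb3 + 7 semitones = Db4.
The open Db3 string is 5 semitones below the open Gb3, so the same pitch on the Db3 string lies at fret 7 + 5 = 12.

12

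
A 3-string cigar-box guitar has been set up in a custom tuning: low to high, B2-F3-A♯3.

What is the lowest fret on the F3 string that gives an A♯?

5

From F3, count semitones up the chromatic scale until reaching A♯: F–F#–G–G#–A–A# — 5 steps.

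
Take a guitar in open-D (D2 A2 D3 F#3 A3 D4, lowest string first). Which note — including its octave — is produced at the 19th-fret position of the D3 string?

D3 is MIDI 50. Adding 19 gives 69, which is A4.

A4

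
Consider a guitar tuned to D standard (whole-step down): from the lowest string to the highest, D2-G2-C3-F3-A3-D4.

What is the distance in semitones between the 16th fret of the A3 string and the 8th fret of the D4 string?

3 semitones

A3 at fret 16 → C#5 (MIDI 73); D4 at fret 8 → A#4 (MIDI 70).
73 − 70 = 3, so the two pitches are 3 semitones apart, with C#5 the higher.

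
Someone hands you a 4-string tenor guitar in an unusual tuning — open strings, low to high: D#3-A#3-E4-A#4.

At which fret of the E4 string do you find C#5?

9

C#5 is 9 semitones above the open E4 (E–F–F#–G–G#–A–A#–B–C–C#), so it sits at fret 9.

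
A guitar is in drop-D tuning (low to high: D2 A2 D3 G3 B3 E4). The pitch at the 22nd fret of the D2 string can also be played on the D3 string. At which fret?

10

Fret 22 on D2 is MIDI 38 + 22 = 60 (C4). On the D3 string (open MIDI 50), that pitch is 60 − 50 = fret 10.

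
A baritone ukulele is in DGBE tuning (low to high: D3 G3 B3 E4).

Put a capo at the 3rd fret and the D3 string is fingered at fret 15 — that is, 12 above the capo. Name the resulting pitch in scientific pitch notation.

The capo raises the open D3 by 3 semitones to F3; fretting 12 more gives D3 + 3 + 12 = D3 + 15 semitones = F4.

F4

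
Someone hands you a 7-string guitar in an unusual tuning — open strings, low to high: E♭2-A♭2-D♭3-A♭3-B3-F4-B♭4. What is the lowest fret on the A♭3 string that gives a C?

4

From A♭3, count semitones up the chromatic scale until reaching C: Ab–A–Bb–B–C — 4 steps.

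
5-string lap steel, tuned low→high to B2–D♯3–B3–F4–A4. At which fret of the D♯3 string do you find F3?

F3 is 2 semitones above the open D♯3 (D#–E–F), so it sits at fret 2.

2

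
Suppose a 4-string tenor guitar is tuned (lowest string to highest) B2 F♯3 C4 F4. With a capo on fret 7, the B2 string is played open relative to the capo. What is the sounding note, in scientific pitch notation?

The capo raises the open B2 by 7 semitones to F♯3; fretting 0 more gives B2 + 7 + 0 = B2 + 7 semitones = F♯3.

F♯3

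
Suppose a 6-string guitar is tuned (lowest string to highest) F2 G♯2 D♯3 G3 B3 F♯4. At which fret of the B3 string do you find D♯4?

D♯4 is 4 semitones above the open B3 (B–C–C#–D–D#), so it sits at fret 4.

4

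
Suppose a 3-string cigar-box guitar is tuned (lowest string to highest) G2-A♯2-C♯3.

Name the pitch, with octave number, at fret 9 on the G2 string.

The open G2 string plus 9 semitones: G–G#–A–A#–B–C–C#–D–D#–E.
The walk passes from B into C once, so the octave number goes from 2 to 3.

E3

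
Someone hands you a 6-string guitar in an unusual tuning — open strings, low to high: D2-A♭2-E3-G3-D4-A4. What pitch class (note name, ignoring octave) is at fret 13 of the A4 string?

B♭

A4 is MIDI 69. Adding 13 gives 82; 82 mod 12 = 10, i.e. B♭.
(Equivalently spelled A♯.)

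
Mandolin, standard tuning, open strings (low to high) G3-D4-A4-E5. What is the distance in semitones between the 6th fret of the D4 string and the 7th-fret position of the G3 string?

D4 at fret 6 → G♯4 (MIDI 68); G3 at fret 7 → D4 (MIDI 62).
68 − 62 = 6, so the two pitches are 6 semitones apart, with G♯4 the higher.

6 semitones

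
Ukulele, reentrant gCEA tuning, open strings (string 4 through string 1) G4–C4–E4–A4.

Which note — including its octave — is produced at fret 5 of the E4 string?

The open E4 string plus 5 semitones: E–F–F#–G–G#–A.
No B→C boundary is crossed, so the octave stays at 4.

A4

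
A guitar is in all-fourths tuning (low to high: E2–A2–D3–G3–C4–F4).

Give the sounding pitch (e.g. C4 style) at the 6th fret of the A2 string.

D#3

A2 is MIDI 45. Adding 6 gives 51, which is D#3.
(Equivalently spelled Eb3.)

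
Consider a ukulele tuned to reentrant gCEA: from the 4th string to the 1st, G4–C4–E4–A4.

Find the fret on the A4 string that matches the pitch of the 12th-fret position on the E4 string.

E4 at fret 12 is E4 + 12 semitones = E5.
The open A4 string is 5 semitones above the open E4, so the same pitch on the A4 string lies at fret 12 − 5 = 7.

7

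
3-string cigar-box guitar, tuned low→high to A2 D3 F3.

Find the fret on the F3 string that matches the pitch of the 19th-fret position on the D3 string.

D3 at fret 19 is D3 + 19 semitones = A4.
The open F3 string is 3 semitones above the open D3, so the same pitch on the F3 string lies at fret 19 − 3 = 16.

16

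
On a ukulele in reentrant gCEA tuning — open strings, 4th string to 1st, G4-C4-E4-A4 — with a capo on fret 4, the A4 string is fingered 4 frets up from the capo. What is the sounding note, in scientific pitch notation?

The capo raises the open A4 by 4 semitones to C#5; fretting 4 more gives A4 + 4 + 4 = A4 + 8 semitones = F5.

F5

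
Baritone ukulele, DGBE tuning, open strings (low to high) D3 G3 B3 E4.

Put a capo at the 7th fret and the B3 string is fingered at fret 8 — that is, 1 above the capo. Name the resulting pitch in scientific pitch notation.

The capo raises the open B3 by 7 semitones to F#4; fretting 1 more gives B3 + 7 + 1 = B3 + 8 semitones = G4.

G4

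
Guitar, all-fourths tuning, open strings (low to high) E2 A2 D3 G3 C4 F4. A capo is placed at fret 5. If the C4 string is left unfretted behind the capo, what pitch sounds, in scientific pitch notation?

F4

The capo raises the open C4 by 5 semitones to F4; fretting 0 more gives C4 + 5 + 0 = C4 + 5 semitones = F4.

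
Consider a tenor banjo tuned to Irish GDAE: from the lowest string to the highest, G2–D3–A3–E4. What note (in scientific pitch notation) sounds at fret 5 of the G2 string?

The open G2 string plus 5 semitones: G–G#–A–A#–B–C.
The walk passes from B into C once, so the octave number goes from 2 to 3.

C3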